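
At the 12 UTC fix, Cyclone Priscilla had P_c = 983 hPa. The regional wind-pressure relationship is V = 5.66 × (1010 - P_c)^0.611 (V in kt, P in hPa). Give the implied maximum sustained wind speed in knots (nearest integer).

ΔP = 1010 − 983 = 27 hPa.
27^0.611 ≈ 7.491.
V ≈ 5.66 × 7.491 ≈ 42.4 kt.

42 kt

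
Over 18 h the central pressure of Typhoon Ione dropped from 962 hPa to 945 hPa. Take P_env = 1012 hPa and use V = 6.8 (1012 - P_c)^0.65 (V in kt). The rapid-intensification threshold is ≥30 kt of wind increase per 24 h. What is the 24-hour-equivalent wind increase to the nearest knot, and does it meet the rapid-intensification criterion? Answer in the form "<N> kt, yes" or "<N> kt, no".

V₁: ΔP = 50, V ≈ 6.8 × 50^0.65 ≈ 86.46 kt.
V₂: ΔP = 67, V ≈ 6.8 × 67^0.65 ≈ 104.58 kt.
ΔV over 18 h = 18.12 kt → 24 h equivalent = 18.12 × 24/18 ≈ 24.16 kt.
24 kt < 30 kt ⇒ not rapid intensification.

24 kt, no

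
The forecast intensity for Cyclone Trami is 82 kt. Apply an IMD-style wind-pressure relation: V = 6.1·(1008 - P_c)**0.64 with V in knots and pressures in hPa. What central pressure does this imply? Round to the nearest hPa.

ΔP = (V / 6.1)^(1/0.64) = (82/6.1)^1.562.
82/6.1 = 13.443; 13.443^1.562 ≈ 57.98 hPa.
P_c = 1008 − 57.98 = 950.02 ≈ 950 hPa.

950 hPa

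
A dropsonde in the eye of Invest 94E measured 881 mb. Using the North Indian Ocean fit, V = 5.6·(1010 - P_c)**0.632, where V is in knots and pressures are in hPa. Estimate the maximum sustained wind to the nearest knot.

ΔP = 1010 − 881 = 129 mb.
129^0.632 ≈ 21.572.
V ≈ 5.6 × 21.572 ≈ 120.8 kt.

121 kt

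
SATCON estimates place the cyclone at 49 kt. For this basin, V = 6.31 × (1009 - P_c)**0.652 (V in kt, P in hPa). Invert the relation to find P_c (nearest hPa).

986 hPa

ΔP = (V / 6.31)^(1/0.652) = (49/6.31)^1.534.
49/6.31 = 7.765; 7.765^1.534 ≈ 23.19 hPa.
P_c = 1009 − 23.19 = 985.81 ≈ 986 hPa.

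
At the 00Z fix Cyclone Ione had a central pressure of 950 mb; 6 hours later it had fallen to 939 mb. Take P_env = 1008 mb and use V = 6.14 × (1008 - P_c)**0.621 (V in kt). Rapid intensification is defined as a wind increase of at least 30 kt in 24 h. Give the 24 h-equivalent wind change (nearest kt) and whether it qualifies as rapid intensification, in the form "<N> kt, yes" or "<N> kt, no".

35 kt, yes

V₁: ΔP = 58, V ≈ 6.14 × 58^0.621 ≈ 76.43 kt.
V₂: ΔP = 69, V ≈ 6.14 × 69^0.621 ≈ 85.13 kt.
ΔV over 6 h = 8.70 kt → 24 h equivalent = 8.70 × 24/6 ≈ 34.80 kt.
35 kt ≥ 30 kt ⇒ rapid intensification.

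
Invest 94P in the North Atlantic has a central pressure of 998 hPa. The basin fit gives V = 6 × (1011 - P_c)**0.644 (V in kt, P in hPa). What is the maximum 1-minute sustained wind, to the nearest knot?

31 kt

ΔP = 1011 − 998 = 13 hPa.
13^0.644 ≈ 5.217.
V ≈ 6 × 5.217 ≈ 31.3 kt.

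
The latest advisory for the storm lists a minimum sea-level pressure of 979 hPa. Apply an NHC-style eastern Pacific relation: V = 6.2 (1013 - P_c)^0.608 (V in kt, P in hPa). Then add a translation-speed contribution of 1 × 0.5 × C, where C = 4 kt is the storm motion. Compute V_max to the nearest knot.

55 kt

ΔP = 1013 − 979 = 34 hPa.
34^0.608 ≈ 8.534.
V ≈ 6.2 × 8.534 ≈ 52.9 kt.
Translation term: 1 × 0.5 × 4 = 2 kt.
Corrected V ≈ 54.9 kt → 55 kt.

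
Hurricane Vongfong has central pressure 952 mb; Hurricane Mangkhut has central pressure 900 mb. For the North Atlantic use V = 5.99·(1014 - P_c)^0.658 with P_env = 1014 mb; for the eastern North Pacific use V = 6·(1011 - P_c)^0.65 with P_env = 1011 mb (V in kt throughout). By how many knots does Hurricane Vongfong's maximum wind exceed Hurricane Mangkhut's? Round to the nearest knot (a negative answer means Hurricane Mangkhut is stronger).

-38 kt

Hurricane Vongfong: ΔP = 62; V ≈ 5.99 × 62^0.658 ≈ 90.54 kt.
Hurricane Mangkhut: ΔP = 111; V ≈ 6 × 111^0.65 ≈ 128.12 kt.
Difference ≈ 90.54 − 128.12 = -37.58 → -38 kt.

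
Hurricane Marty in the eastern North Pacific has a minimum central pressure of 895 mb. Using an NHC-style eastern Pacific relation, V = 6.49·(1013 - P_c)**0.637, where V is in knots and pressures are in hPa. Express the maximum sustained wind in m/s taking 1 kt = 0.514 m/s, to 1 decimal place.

69.7 m/s

ΔP = 1013 − 895 = 118 mb.
V ≈ 6.49 × 118^0.637 = 6.49 × 20.883 ≈ 135.529 kt.
135.529 × 0.514 ≈ 69.66 m/s → 69.7 m/s.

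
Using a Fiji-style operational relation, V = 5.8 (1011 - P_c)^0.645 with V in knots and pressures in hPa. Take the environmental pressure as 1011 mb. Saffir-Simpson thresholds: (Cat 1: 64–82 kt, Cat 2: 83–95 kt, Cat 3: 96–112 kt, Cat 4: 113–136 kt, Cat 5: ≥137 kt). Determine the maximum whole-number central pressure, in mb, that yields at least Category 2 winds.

949 mb

Category 2 begins at V = 83 kt.
Required ΔP = (83/5.8)^(1/0.645) = 14.310^1.550 ≈ 61.90 mb.
P_c ≤ 1011 − 61.90 = 949.10, so the highest integer P_c is 949 mb.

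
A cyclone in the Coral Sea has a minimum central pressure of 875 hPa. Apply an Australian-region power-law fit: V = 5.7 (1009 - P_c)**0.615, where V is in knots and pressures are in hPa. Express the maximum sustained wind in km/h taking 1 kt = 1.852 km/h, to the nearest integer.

ΔP = 1009 − 875 = 134 hPa.
V ≈ 5.7 × 134^0.615 = 5.7 × 20.332 ≈ 115.890 kt.
115.890 × 1.852 ≈ 214.63 km/h → 215 km/h.

215 km/h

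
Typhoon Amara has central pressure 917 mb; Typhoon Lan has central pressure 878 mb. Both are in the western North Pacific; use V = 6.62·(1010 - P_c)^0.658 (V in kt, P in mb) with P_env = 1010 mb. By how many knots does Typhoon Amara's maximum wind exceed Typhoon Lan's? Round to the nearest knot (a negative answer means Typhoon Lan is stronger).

-34 kt

Typhoon Amara: ΔP = 93; V ≈ 6.62 × 93^0.658 ≈ 130.65 kt.
Typhoon Lan: ΔP = 132; V ≈ 6.62 × 132^0.658 ≈ 164.51 kt.
Difference ≈ 130.65 − 164.51 = -33.86 → -34 kt.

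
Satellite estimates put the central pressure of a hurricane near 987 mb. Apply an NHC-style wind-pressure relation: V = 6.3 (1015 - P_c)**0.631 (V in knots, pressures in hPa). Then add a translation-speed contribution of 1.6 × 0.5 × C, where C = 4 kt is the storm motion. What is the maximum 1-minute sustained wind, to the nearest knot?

ΔP = 1015 − 987 = 28 mb.
28^0.631 ≈ 8.188.
V ≈ 6.3 × 8.188 ≈ 51.6 kt.
Translation term: 1.6 × 0.5 × 4 = 3.2 kt.
Corrected V ≈ 54.8 kt → 55 kt.

55 kt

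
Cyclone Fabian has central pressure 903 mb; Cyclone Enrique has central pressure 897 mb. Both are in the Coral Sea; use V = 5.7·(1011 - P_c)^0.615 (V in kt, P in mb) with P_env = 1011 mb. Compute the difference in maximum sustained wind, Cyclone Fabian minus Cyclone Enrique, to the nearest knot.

Cyclone Fabian: ΔP = 108; V ≈ 5.7 × 108^0.615 ≈ 101.49 kt.
Cyclone Enrique: ΔP = 114; V ≈ 5.7 × 114^0.615 ≈ 104.92 kt.
Difference ≈ 101.49 − 104.92 = -3.43 → -3 kt.

-3 kt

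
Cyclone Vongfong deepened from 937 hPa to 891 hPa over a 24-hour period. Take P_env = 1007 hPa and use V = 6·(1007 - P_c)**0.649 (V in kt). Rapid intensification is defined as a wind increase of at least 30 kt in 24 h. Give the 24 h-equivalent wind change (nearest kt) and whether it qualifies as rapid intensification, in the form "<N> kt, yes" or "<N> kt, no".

37 kt, yes

V₁: ΔP = 70, V ≈ 6 × 70^0.649 ≈ 94.54 kt.
V₂: ΔP = 116, V ≈ 6 × 116^0.649 ≈ 131.22 kt.
ΔV over 24 h = 36.68 kt → 24 h equivalent = 36.68 × 24/24 ≈ 36.68 kt.
37 kt ≥ 30 kt ⇒ rapid intensification.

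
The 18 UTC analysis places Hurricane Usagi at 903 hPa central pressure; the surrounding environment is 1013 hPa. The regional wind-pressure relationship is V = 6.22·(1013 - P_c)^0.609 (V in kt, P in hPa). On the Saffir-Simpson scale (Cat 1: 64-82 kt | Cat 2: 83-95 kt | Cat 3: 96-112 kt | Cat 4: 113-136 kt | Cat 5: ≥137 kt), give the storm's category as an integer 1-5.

3

ΔP = 1013 − 903 = 110 hPa.
V ≈ 6.22 × 110^0.609 = 6.22 × 17.51 ≈ 109 kt.
109 kt falls in the Category 3 band.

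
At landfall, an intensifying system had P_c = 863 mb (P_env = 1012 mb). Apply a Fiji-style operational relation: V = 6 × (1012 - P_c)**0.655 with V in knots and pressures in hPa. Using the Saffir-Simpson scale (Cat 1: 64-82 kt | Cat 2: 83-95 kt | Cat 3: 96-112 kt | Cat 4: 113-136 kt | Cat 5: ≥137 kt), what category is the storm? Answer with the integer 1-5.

5

ΔP = 1012 − 863 = 149 mb.
V ≈ 6 × 149^0.655 = 6 × 26.51 ≈ 159 kt.
159 kt falls in the Category 5 band.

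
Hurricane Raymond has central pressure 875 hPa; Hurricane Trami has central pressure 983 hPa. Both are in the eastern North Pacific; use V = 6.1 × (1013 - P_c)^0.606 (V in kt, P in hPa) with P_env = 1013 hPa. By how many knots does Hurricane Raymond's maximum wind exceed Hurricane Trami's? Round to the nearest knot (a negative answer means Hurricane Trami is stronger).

73 kt

Hurricane Raymond: ΔP = 138; V ≈ 6.1 × 138^0.606 ≈ 120.81 kt.
Hurricane Trami: ΔP = 30; V ≈ 6.1 × 30^0.606 ≈ 47.91 kt.
Difference ≈ 120.81 − 47.91 = 72.90 → 73 kt.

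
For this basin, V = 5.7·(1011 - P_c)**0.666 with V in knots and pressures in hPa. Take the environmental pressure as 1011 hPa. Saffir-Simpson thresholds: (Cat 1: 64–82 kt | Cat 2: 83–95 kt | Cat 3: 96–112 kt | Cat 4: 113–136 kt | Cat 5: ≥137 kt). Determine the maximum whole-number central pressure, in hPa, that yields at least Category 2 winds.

Category 2 begins at V = 83 kt.
Required ΔP = (83/5.7)^(1/0.666) = 14.561^1.502 ≈ 55.79 hPa.
P_c ≤ 1011 − 55.79 = 955.21, so the highest integer P_c is 955 hPa.

955 hPa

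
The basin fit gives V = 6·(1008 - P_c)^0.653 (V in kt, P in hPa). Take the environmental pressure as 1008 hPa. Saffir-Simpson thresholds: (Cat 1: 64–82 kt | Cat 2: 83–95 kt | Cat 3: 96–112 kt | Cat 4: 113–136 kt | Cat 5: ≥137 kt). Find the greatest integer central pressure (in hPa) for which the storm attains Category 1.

970 hPa

Category 1 begins at V = 64 kt.
Required ΔP = (64/6)^(1/0.653) = 10.667^1.531 ≈ 37.52 hPa.
P_c ≤ 1008 − 37.52 = 970.48, so the highest integer P_c is 970 hPa.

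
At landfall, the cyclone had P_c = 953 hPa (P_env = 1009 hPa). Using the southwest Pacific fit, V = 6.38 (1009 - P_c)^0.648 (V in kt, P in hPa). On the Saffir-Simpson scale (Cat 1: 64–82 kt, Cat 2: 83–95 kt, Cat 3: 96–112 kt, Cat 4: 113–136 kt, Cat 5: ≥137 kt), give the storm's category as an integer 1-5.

ΔP = 1009 − 953 = 56 hPa.
V ≈ 6.38 × 56^0.648 = 6.38 × 13.58 ≈ 87 kt.
87 kt falls in the Category 2 band.

2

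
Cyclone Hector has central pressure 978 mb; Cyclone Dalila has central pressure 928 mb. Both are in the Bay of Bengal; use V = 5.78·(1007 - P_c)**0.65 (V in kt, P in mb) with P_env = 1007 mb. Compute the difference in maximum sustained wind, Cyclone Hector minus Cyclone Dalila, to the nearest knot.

-47 kt

Cyclone Hector: ΔP = 29; V ≈ 5.78 × 29^0.65 ≈ 51.58 kt.
Cyclone Dalila: ΔP = 79; V ≈ 5.78 × 79^0.65 ≈ 98.94 kt.
Difference ≈ 51.58 − 98.94 = -47.36 → -47 kt.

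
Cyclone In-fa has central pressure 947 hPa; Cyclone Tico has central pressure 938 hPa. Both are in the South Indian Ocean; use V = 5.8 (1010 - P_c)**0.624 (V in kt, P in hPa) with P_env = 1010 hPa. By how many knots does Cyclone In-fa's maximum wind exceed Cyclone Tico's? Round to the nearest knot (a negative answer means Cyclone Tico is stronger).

-7 kt

Cyclone In-fa: ΔP = 63; V ≈ 5.8 × 63^0.624 ≈ 76.95 kt.
Cyclone Tico: ΔP = 72; V ≈ 5.8 × 72^0.624 ≈ 83.64 kt.
Difference ≈ 76.95 − 83.64 = -6.69 → -7 kt.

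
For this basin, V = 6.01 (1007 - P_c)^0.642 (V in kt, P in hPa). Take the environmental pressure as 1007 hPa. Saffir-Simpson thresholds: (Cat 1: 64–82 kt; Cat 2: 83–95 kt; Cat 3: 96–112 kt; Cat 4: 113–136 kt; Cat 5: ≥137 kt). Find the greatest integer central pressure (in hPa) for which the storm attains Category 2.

Category 2 begins at V = 83 kt.
Required ΔP = (83/6.01)^(1/0.642) = 13.810^1.558 ≈ 59.71 hPa.
P_c ≤ 1007 − 59.71 = 947.29, so the highest integer P_c is 947 hPa.

947 hPa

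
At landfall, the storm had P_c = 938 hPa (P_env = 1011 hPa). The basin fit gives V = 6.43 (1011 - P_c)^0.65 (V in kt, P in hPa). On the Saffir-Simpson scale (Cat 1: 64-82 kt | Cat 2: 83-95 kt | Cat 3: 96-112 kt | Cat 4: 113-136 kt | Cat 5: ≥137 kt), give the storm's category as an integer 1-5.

3

ΔP = 1011 − 938 = 73 hPa.
V ≈ 6.43 × 73^0.65 = 6.43 × 16.26 ≈ 105 kt.
105 kt falls in the Category 3 band.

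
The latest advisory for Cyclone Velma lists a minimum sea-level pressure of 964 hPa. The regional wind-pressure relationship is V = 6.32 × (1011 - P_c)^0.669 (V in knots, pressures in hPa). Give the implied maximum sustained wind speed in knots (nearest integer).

ΔP = 1011 − 964 = 47 hPa.
47^0.669 ≈ 13.141.
V ≈ 6.32 × 13.141 ≈ 83.1 kt.

83 kt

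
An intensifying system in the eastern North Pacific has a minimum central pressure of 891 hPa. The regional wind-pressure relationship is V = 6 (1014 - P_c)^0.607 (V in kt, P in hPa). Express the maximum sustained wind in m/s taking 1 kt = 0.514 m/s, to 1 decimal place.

57.2 m/s

ΔP = 1014 − 891 = 123 hPa.
V ≈ 6 × 123^0.607 = 6 × 18.560 ≈ 111.359 kt.
111.359 × 0.514 ≈ 57.24 m/s → 57.2 m/s.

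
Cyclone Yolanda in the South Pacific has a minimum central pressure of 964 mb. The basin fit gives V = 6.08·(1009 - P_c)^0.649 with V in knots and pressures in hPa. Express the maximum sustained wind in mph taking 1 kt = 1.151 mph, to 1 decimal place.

ΔP = 1009 − 964 = 45 mb.
V ≈ 6.08 × 45^0.649 = 6.08 × 11.829 ≈ 71.918 kt.
71.918 × 1.151 ≈ 82.78 mph → 82.8 mph.

82.8 mph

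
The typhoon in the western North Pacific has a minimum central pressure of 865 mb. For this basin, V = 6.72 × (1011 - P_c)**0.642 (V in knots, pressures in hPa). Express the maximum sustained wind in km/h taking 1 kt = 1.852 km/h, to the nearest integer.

ΔP = 1011 − 865 = 146 mb.
V ≈ 6.72 × 146^0.642 = 6.72 × 24.520 ≈ 164.772 kt.
164.772 × 1.852 ≈ 305.16 km/h → 305 km/h.

305 km/h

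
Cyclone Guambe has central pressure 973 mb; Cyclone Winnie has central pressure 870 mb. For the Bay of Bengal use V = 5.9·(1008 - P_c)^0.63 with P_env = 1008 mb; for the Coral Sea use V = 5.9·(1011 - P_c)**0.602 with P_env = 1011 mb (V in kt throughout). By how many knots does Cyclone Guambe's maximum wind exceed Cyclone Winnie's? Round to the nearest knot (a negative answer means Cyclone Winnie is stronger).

-61 kt

Cyclone Guambe: ΔP = 35; V ≈ 5.9 × 35^0.63 ≈ 55.41 kt.
Cyclone Winnie: ΔP = 141; V ≈ 5.9 × 141^0.602 ≈ 116.06 kt.
Difference ≈ 55.41 − 116.06 = -60.65 → -61 kt.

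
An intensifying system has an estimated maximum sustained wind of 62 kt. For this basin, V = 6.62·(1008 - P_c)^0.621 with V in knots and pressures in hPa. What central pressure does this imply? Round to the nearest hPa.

971 hPa

ΔP = (V / 6.62)^(1/0.621) = (62/6.62)^1.610.
62/6.62 = 9.366; 9.366^1.610 ≈ 36.68 hPa.
P_c = 1008 − 36.68 = 971.32 ≈ 971 hPa.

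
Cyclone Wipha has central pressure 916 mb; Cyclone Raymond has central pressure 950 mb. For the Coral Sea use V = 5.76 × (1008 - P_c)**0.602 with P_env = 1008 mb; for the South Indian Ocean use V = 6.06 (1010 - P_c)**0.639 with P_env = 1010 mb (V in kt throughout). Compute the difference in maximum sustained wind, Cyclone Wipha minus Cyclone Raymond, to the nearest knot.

5 kt

Cyclone Wipha: ΔP = 92; V ≈ 5.76 × 92^0.602 ≈ 87.62 kt.
Cyclone Raymond: ΔP = 60; V ≈ 6.06 × 60^0.639 ≈ 82.93 kt.
Difference ≈ 87.62 − 82.93 = 4.69 → 5 kt.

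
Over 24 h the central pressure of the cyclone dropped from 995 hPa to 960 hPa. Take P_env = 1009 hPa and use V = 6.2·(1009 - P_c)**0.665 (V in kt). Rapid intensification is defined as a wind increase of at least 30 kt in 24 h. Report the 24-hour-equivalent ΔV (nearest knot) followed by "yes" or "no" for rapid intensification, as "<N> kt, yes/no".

47 kt, yes

V₁: ΔP = 14, V ≈ 6.2 × 14^0.665 ≈ 35.86 kt.
V₂: ΔP = 49, V ≈ 6.2 × 49^0.665 ≈ 82.48 kt.
ΔV over 24 h = 46.62 kt → 24 h equivalent = 46.62 × 24/24 ≈ 46.62 kt.
47 kt ≥ 30 kt ⇒ rapid intensification.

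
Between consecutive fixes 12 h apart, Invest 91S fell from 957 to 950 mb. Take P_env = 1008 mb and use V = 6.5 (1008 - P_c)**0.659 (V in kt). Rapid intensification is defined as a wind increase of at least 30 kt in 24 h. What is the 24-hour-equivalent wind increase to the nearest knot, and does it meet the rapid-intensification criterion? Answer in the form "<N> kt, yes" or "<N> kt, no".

V₁: ΔP = 51, V ≈ 6.5 × 51^0.659 ≈ 86.74 kt.
V₂: ΔP = 58, V ≈ 6.5 × 58^0.659 ≈ 94.41 kt.
ΔV over 12 h = 7.67 kt → 24 h equivalent = 7.67 × 24/12 ≈ 15.34 kt.
15 kt < 30 kt ⇒ not rapid intensification.

15 kt, no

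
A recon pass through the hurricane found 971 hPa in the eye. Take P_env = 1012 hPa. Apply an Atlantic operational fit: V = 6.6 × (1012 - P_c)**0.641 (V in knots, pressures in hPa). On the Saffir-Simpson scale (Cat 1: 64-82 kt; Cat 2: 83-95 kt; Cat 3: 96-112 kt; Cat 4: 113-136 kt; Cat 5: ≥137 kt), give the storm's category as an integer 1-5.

1

ΔP = 1012 − 971 = 41 hPa.
V ≈ 6.6 × 41^0.641 = 6.6 × 10.81 ≈ 71 kt.
71 kt falls in the Category 1 band.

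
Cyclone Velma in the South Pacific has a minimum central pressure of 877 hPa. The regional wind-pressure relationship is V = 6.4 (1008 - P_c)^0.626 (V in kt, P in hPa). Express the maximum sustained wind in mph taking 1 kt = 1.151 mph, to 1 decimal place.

ΔP = 1008 − 877 = 131 hPa.
V ≈ 6.4 × 131^0.626 = 6.4 × 21.155 ≈ 135.392 kt.
135.392 × 1.151 ≈ 155.84 mph → 155.8 mph.

155.8 mph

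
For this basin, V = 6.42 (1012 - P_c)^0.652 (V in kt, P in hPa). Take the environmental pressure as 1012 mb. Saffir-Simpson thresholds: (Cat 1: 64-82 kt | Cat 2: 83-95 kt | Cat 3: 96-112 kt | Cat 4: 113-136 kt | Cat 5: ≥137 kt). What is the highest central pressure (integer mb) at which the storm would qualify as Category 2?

961 mb

Category 2 begins at V = 83 kt.
Required ΔP = (83/6.42)^(1/0.652) = 12.928^1.534 ≈ 50.68 mb.
P_c ≤ 1012 − 50.68 = 961.32, so the highest integer P_c is 961 mb.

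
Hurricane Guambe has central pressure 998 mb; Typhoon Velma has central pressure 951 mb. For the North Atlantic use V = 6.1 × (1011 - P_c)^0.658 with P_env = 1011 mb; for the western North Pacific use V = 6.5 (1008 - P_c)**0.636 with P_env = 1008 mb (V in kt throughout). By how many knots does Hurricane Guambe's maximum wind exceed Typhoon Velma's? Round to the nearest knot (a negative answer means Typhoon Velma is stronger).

Hurricane Guambe: ΔP = 13; V ≈ 6.1 × 13^0.658 ≈ 32.98 kt.
Typhoon Velma: ΔP = 57; V ≈ 6.5 × 57^0.636 ≈ 85.05 kt.
Difference ≈ 32.98 − 85.05 = -52.07 → -52 kt.

-52 kt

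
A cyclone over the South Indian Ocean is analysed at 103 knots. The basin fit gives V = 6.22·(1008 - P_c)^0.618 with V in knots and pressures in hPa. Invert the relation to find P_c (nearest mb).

ΔP = (V / 6.22)^(1/0.618) = (103/6.22)^1.618.
103/6.22 = 16.559; 16.559^1.618 ≈ 93.88 mb.
P_c = 1008 − 93.88 = 914.12 ≈ 914 mb.

914 mb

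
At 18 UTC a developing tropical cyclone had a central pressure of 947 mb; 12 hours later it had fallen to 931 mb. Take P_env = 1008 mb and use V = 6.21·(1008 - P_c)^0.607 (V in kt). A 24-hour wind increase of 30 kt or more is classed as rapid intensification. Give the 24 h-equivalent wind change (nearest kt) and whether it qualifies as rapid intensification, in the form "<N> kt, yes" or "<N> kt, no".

23 kt, no

V₁: ΔP = 61, V ≈ 6.21 × 61^0.607 ≈ 75.30 kt.
V₂: ΔP = 77, V ≈ 6.21 × 77^0.607 ≈ 86.73 kt.
ΔV over 12 h = 11.43 kt → 24 h equivalent = 11.43 × 24/12 ≈ 22.86 kt.
23 kt < 30 kt ⇒ not rapid intensification.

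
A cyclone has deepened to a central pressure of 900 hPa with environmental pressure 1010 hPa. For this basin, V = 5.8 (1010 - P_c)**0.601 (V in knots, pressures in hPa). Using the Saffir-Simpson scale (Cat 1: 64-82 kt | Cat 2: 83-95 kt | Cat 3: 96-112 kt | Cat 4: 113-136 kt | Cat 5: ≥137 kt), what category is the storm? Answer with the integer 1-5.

ΔP = 1010 − 900 = 110 hPa.
V ≈ 5.8 × 110^0.601 = 5.8 × 16.86 ≈ 98 kt.
98 kt falls in the Category 3 band.

3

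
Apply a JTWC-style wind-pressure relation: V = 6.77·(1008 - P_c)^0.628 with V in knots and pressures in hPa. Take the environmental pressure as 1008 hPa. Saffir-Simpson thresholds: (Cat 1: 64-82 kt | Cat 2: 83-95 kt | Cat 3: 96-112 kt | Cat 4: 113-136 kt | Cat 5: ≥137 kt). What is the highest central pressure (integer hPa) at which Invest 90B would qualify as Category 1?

Category 1 begins at V = 64 kt.
Required ΔP = (64/6.77)^(1/0.628) = 9.453^1.592 ≈ 35.77 hPa.
P_c ≤ 1008 − 35.77 = 972.23, so the highest integer P_c is 972 hPa.

972 hPa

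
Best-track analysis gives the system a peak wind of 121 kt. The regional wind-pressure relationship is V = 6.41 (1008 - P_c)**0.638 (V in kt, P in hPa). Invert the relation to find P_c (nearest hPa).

ΔP = (V / 6.41)^(1/0.638) = (121/6.41)^1.567.
121/6.41 = 18.877; 18.877^1.567 ≈ 99.97 hPa.
P_c = 1008 − 99.97 = 908.03 ≈ 908 hPa.

908 hPa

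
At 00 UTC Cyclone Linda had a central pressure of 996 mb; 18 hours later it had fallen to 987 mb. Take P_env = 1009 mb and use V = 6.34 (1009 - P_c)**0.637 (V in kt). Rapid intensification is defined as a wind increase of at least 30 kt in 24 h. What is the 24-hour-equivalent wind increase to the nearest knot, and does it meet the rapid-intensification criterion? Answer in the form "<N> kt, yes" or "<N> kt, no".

17 kt, no

V₁: ΔP = 13, V ≈ 6.34 × 13^0.637 ≈ 32.48 kt.
V₂: ΔP = 22, V ≈ 6.34 × 22^0.637 ≈ 45.42 kt.
ΔV over 18 h = 12.94 kt → 24 h equivalent = 12.94 × 24/18 ≈ 17.25 kt.
17 kt < 30 kt ⇒ not rapid intensification.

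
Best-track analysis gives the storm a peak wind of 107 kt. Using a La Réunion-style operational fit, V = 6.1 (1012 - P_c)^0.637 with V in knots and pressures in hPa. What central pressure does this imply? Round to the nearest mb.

ΔP = (V / 6.1)^(1/0.637) = (107/6.1)^1.570.
107/6.1 = 17.541; 17.541^1.570 ≈ 89.74 mb.
P_c = 1012 − 89.74 = 922.26 ≈ 922 mb.

922 mb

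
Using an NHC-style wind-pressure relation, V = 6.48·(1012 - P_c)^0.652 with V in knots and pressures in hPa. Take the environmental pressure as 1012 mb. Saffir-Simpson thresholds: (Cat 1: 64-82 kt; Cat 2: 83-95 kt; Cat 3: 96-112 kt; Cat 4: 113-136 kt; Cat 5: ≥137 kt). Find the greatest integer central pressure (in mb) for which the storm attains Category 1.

Category 1 begins at V = 64 kt.
Required ΔP = (64/6.48)^(1/0.652) = 9.877^1.534 ≈ 33.53 mb.
P_c ≤ 1012 − 33.53 = 978.47, so the highest integer P_c is 978 mb.

978 mb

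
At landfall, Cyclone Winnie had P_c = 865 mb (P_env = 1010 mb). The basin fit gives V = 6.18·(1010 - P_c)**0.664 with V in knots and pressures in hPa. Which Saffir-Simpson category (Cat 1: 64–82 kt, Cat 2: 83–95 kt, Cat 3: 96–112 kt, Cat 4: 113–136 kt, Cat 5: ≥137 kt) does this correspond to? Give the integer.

ΔP = 1010 − 865 = 145 mb.
V ≈ 6.18 × 145^0.664 = 6.18 × 27.24 ≈ 168 kt.
168 kt falls in the Category 5 band.

5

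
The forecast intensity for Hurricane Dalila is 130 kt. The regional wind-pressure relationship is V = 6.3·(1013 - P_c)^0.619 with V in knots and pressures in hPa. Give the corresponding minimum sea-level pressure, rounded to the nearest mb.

ΔP = (V / 6.3)^(1/0.619) = (130/6.3)^1.616.
130/6.3 = 20.635; 20.635^1.616 ≈ 132.97 mb.
P_c = 1013 − 132.97 = 880.03 ≈ 880 mb.

880 mb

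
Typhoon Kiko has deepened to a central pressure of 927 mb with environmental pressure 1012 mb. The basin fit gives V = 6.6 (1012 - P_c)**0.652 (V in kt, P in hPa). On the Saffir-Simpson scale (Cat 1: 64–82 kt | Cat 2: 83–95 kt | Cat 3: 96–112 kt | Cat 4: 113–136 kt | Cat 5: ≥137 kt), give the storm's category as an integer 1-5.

4

ΔP = 1012 − 927 = 85 mb.
V ≈ 6.6 × 85^0.652 = 6.6 × 18.11 ≈ 120 kt.
120 kt falls in the Category 4 band.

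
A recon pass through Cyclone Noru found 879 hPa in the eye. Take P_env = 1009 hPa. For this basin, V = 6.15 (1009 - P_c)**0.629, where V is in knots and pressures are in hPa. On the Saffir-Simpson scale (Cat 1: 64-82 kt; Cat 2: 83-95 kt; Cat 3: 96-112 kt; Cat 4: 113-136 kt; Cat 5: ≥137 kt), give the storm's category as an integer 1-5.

4

ΔP = 1009 − 879 = 130 hPa.
V ≈ 6.15 × 130^0.629 = 6.15 × 21.36 ≈ 131 kt.
131 kt falls in the Category 4 band.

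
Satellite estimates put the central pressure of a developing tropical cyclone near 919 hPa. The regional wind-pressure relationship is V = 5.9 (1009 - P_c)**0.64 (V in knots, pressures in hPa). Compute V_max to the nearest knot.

ΔP = 1009 − 919 = 90 hPa.
90^0.64 ≈ 17.812.
V ≈ 5.9 × 17.812 ≈ 105.1 kt.

105 kt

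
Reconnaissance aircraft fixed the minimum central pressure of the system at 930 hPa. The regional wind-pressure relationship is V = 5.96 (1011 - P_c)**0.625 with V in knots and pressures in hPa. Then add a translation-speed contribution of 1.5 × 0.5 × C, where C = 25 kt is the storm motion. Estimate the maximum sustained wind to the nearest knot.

112 kt

ΔP = 1011 − 930 = 81 hPa.
81^0.625 ≈ 15.588.
V ≈ 5.96 × 15.588 ≈ 92.9 kt.
Translation term: 1.5 × 0.5 × 25 = 18.75 kt.
Corrected V ≈ 111.65 kt → 112 kt.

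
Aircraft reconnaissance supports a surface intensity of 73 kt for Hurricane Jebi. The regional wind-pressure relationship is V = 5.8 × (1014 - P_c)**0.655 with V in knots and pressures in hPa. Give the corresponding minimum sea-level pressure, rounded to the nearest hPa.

966 hPa

ΔP = (V / 5.8)^(1/0.655) = (73/5.8)^1.527.
73/5.8 = 12.586; 12.586^1.527 ≈ 47.78 hPa.
P_c = 1014 − 47.78 = 966.22 ≈ 966 hPa.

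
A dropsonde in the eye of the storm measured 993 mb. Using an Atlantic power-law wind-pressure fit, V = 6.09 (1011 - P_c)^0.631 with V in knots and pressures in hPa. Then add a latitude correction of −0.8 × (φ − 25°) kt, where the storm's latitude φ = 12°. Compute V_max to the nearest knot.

48 kt

ΔP = 1011 − 993 = 18 mb.
18^0.631 ≈ 6.196.
V ≈ 6.09 × 6.196 ≈ 37.7 kt.
Latitude correction: −0.8 × (12 − 25) = 10.4 kt.
Corrected V ≈ 48.1 kt → 48 kt.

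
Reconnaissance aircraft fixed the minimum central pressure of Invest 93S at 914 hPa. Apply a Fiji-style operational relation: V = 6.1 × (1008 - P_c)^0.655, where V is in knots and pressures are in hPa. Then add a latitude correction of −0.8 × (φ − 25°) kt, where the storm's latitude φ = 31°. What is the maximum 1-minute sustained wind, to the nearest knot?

ΔP = 1008 − 914 = 94 hPa.
94^0.655 ≈ 19.606.
V ≈ 6.1 × 19.606 ≈ 119.6 kt.
Latitude correction: −0.8 × (31 − 25) = -4.8 kt.
Corrected V ≈ 114.8 kt → 115 kt.

115 kt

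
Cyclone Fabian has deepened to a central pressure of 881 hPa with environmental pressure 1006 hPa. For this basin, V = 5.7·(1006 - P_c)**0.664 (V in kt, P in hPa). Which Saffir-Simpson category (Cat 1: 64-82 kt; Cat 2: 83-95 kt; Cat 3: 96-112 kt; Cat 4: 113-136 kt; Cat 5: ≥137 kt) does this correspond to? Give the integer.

5

ΔP = 1006 − 881 = 125 hPa.
V ≈ 5.7 × 125^0.664 = 5.7 × 24.68 ≈ 141 kt.
141 kt falls in the Category 5 band.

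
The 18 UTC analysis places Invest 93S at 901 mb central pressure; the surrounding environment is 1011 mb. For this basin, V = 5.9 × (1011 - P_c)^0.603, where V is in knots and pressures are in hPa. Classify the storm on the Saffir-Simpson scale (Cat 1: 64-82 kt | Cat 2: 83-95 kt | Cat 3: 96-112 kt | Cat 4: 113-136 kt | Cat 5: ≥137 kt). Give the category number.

3

ΔP = 1011 − 901 = 110 mb.
V ≈ 5.9 × 110^0.603 = 5.9 × 17.02 ≈ 100 kt.
100 kt falls in the Category 3 band.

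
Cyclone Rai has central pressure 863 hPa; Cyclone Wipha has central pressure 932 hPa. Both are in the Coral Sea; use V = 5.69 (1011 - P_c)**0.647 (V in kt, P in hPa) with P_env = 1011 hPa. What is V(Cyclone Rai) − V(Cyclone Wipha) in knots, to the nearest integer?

Cyclone Rai: ΔP = 148; V ≈ 5.69 × 148^0.647 ≈ 144.30 kt.
Cyclone Wipha: ΔP = 79; V ≈ 5.69 × 79^0.647 ≈ 96.13 kt.
Difference ≈ 144.30 − 96.13 = 48.17 → 48 kt.

48 kt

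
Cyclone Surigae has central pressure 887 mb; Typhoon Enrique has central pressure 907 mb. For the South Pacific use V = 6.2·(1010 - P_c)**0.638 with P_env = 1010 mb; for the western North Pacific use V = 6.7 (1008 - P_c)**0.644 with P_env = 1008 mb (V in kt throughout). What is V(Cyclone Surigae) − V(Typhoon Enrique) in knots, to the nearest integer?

Cyclone Surigae: ΔP = 123; V ≈ 6.2 × 123^0.638 ≈ 133.58 kt.
Typhoon Enrique: ΔP = 101; V ≈ 6.7 × 101^0.644 ≈ 130.88 kt.
Difference ≈ 133.58 − 130.88 = 2.70 → 3 kt.

3 kt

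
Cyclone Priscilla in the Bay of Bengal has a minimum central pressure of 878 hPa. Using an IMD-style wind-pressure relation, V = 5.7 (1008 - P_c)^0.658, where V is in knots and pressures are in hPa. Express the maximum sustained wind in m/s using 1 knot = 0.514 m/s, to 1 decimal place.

72.1 m/s

ΔP = 1008 − 878 = 130 hPa.
V ≈ 5.7 × 130^0.658 = 5.7 × 24.602 ≈ 140.233 kt.
140.233 × 0.514 ≈ 72.08 m/s → 72.1 m/s.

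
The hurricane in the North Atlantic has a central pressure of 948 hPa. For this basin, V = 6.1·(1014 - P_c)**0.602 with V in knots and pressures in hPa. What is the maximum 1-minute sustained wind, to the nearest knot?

ΔP = 1014 − 948 = 66 hPa.
66^0.602 ≈ 12.456.
V ≈ 6.1 × 12.456 ≈ 76.0 kt.

76 kt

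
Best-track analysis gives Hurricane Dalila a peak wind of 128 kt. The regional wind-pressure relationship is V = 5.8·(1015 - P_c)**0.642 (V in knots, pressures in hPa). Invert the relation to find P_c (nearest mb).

891 mb

ΔP = (V / 5.8)^(1/0.642) = (128/5.8)^1.558.
128/5.8 = 22.069; 22.069^1.558 ≈ 123.91 mb.
P_c = 1015 − 123.91 = 891.09 ≈ 891 mb.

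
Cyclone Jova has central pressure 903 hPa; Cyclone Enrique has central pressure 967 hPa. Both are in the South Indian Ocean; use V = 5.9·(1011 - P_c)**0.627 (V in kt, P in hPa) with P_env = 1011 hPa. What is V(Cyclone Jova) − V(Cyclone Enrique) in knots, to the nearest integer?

Cyclone Jova: ΔP = 108; V ≈ 5.9 × 108^0.627 ≈ 111.12 kt.
Cyclone Enrique: ΔP = 44; V ≈ 5.9 × 44^0.627 ≈ 63.28 kt.
Difference ≈ 111.12 − 63.28 = 47.84 → 48 kt.

48 kt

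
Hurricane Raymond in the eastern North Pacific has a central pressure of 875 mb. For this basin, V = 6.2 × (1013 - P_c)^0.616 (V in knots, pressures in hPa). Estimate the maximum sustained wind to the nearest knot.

ΔP = 1013 − 875 = 138 mb.
138^0.616 ≈ 20.805.
V ≈ 6.2 × 20.805 ≈ 129.0 kt.

129 kt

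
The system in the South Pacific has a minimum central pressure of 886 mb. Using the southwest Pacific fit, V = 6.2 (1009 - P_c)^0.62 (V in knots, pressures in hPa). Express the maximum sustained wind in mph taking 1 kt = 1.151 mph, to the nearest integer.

ΔP = 1009 − 886 = 123 mb.
V ≈ 6.2 × 123^0.62 = 6.2 × 19.758 ≈ 122.499 kt.
122.499 × 1.151 ≈ 141.00 mph → 141 mph.

141 mph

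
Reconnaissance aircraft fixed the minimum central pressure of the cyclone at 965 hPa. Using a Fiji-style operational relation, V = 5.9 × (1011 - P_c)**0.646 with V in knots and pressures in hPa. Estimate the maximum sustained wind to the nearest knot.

ΔP = 1011 − 965 = 46 hPa.
46^0.646 ≈ 11.862.
V ≈ 5.9 × 11.862 ≈ 70.0 kt.

70 kt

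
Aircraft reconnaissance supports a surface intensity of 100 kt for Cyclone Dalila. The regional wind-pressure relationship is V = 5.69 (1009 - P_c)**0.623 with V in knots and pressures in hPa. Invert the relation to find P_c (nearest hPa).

ΔP = (V / 5.69)^(1/0.623) = (100/5.69)^1.605.
100/5.69 = 17.575; 17.575^1.605 ≈ 99.59 hPa.
P_c = 1009 − 99.59 = 909.41 ≈ 909 hPa.

909 hPa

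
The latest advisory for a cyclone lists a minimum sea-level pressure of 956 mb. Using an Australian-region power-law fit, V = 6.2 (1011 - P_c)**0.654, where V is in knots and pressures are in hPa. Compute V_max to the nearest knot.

ΔP = 1011 − 956 = 55 mb.
55^0.654 ≈ 13.747.
V ≈ 6.2 × 13.747 ≈ 85.2 kt.

85 kt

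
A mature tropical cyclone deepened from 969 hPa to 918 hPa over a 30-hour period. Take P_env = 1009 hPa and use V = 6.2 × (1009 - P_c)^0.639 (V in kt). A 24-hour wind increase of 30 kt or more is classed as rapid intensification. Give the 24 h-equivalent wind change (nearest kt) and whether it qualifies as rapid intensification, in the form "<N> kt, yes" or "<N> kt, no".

V₁: ΔP = 40, V ≈ 6.2 × 40^0.639 ≈ 65.48 kt.
V₂: ΔP = 91, V ≈ 6.2 × 91^0.639 ≈ 110.72 kt.
ΔV over 30 h = 45.24 kt → 24 h equivalent = 45.24 × 24/30 ≈ 36.19 kt.
36 kt ≥ 30 kt ⇒ rapid intensification.

36 kt, yes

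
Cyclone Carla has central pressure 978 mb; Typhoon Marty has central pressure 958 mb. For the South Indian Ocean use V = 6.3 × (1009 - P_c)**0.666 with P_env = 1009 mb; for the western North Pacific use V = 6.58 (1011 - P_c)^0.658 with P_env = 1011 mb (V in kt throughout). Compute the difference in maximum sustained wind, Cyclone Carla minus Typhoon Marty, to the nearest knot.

-28 kt

Cyclone Carla: ΔP = 31; V ≈ 6.3 × 31^0.666 ≈ 62.03 kt.
Typhoon Marty: ΔP = 53; V ≈ 6.58 × 53^0.658 ≈ 89.70 kt.
Difference ≈ 62.03 − 89.70 = -27.67 → -28 kt.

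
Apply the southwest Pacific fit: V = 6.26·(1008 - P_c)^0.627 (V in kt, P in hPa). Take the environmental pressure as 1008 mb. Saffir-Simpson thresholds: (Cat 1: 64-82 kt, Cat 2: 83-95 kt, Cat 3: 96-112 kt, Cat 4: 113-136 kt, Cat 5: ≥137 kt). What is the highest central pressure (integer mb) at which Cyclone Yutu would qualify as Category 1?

967 mb

Category 1 begins at V = 64 kt.
Required ΔP = (64/6.26)^(1/0.627) = 10.224^1.595 ≈ 40.76 mb.
P_c ≤ 1008 − 40.76 = 967.24, so the highest integer P_c is 967 mb.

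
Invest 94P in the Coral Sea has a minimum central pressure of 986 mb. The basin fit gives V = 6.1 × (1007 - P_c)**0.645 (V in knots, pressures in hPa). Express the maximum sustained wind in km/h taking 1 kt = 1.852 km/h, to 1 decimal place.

80.5 km/h

ΔP = 1007 − 986 = 21 mb.
V ≈ 6.1 × 21^0.645 = 6.1 × 7.126 ≈ 43.467 kt.
43.467 × 1.852 ≈ 80.50 km/h → 80.5 km/h.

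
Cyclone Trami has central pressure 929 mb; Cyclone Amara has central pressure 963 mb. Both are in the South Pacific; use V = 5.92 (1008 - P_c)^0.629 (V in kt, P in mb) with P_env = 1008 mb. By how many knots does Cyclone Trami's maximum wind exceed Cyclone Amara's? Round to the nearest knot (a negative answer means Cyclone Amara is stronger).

28 kt

Cyclone Trami: ΔP = 79; V ≈ 5.92 × 79^0.629 ≈ 92.45 kt.
Cyclone Amara: ΔP = 45; V ≈ 5.92 × 45^0.629 ≈ 64.89 kt.
Difference ≈ 92.45 − 64.89 = 27.56 → 28 kt.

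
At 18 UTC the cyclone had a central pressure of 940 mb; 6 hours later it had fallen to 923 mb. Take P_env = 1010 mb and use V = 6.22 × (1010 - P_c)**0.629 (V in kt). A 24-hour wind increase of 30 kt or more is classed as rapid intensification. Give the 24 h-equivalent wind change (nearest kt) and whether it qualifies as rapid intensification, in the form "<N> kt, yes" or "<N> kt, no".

53 kt, yes

V₁: ΔP = 70, V ≈ 6.22 × 70^0.629 ≈ 90.02 kt.
V₂: ΔP = 87, V ≈ 6.22 × 87^0.629 ≈ 103.22 kt.
ΔV over 6 h = 13.20 kt → 24 h equivalent = 13.20 × 24/6 ≈ 52.80 kt.
53 kt ≥ 30 kt ⇒ rapid intensification.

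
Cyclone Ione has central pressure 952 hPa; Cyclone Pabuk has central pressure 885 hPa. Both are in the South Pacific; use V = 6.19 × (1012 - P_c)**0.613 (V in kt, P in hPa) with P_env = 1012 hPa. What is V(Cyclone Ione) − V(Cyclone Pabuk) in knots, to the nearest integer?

Cyclone Ione: ΔP = 60; V ≈ 6.19 × 60^0.613 ≈ 76.15 kt.
Cyclone Pabuk: ΔP = 127; V ≈ 6.19 × 127^0.613 ≈ 120.59 kt.
Difference ≈ 76.15 − 120.59 = -44.44 → -44 kt.

-44 kt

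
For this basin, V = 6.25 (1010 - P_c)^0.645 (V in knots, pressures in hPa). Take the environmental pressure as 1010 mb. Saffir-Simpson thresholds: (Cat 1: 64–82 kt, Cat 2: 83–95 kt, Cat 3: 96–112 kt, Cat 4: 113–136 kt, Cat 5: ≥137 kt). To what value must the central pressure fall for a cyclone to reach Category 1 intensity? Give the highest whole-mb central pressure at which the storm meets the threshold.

Category 1 begins at V = 64 kt.
Required ΔP = (64/6.25)^(1/0.645) = 10.240^1.550 ≈ 36.84 mb.
P_c ≤ 1010 − 36.84 = 973.16, so the highest integer P_c is 973 mb.

973 mb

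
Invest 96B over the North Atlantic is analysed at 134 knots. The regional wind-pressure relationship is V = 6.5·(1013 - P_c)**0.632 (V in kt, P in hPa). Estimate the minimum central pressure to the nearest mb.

893 mb

ΔP = (V / 6.5)^(1/0.632) = (134/6.5)^1.582.
134/6.5 = 20.615; 20.615^1.582 ≈ 120.07 mb.
P_c = 1013 − 120.07 = 892.93 ≈ 893 mb.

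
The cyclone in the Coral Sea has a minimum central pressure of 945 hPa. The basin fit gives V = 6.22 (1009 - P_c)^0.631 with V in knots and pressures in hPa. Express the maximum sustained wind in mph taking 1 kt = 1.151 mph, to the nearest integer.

ΔP = 1009 − 945 = 64 hPa.
V ≈ 6.22 × 64^0.631 = 6.22 × 13.794 ≈ 85.801 kt.
85.801 × 1.151 ≈ 98.76 mph → 99 mph.

99 mph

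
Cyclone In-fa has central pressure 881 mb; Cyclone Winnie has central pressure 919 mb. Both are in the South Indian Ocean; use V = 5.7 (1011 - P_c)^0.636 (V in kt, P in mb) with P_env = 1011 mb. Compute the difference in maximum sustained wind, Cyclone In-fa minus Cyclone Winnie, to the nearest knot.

Cyclone In-fa: ΔP = 130; V ≈ 5.7 × 130^0.636 ≈ 125.99 kt.
Cyclone Winnie: ΔP = 92; V ≈ 5.7 × 92^0.636 ≈ 101.12 kt.
Difference ≈ 125.99 − 101.12 = 24.87 → 25 kt.

25 kt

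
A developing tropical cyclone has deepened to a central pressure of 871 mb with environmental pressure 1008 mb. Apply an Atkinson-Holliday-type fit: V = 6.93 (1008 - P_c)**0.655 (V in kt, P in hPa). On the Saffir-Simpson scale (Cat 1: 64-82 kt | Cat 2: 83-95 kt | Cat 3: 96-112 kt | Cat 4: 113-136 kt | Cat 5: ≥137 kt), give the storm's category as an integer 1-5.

5

ΔP = 1008 − 871 = 137 mb.
V ≈ 6.93 × 137^0.655 = 6.93 × 25.09 ≈ 174 kt.
174 kt falls in the Category 5 band.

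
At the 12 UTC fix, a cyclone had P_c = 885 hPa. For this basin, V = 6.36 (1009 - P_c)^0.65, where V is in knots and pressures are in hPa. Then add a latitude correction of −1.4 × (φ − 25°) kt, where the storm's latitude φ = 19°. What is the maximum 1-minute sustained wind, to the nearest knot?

154 kt

ΔP = 1009 − 885 = 124 hPa.
124^0.65 ≈ 22.947.
V ≈ 6.36 × 22.947 ≈ 145.9 kt.
Latitude correction: −1.4 × (19 − 25) = 8.4 kt.
Corrected V ≈ 154.3 kt → 154 kt.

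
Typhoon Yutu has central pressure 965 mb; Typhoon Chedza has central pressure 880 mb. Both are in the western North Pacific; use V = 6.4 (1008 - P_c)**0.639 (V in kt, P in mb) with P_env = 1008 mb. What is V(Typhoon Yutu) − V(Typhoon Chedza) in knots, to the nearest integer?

Typhoon Yutu: ΔP = 43; V ≈ 6.4 × 43^0.639 ≈ 70.79 kt.
Typhoon Chedza: ΔP = 128; V ≈ 6.4 × 128^0.639 ≈ 142.13 kt.
Difference ≈ 70.79 − 142.13 = -71.34 → -71 kt.

-71 kt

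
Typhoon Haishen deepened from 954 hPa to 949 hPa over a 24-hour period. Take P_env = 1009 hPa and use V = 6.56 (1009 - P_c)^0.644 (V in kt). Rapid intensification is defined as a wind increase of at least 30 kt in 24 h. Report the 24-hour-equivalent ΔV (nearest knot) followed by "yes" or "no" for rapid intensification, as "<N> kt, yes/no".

V₁: ΔP = 55, V ≈ 6.56 × 55^0.644 ≈ 86.64 kt.
V₂: ΔP = 60, V ≈ 6.56 × 60^0.644 ≈ 91.63 kt.
ΔV over 24 h = 4.99 kt → 24 h equivalent = 4.99 × 24/24 ≈ 4.99 kt.
5 kt < 30 kt ⇒ not rapid intensification.

5 kt, no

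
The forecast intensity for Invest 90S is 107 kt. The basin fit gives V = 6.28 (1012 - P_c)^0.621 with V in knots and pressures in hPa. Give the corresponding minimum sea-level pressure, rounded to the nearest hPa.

916 hPa

ΔP = (V / 6.28)^(1/0.621) = (107/6.28)^1.610.
107/6.28 = 17.038; 17.038^1.610 ≈ 96.15 hPa.
P_c = 1012 − 96.15 = 915.85 ≈ 916 hPa.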